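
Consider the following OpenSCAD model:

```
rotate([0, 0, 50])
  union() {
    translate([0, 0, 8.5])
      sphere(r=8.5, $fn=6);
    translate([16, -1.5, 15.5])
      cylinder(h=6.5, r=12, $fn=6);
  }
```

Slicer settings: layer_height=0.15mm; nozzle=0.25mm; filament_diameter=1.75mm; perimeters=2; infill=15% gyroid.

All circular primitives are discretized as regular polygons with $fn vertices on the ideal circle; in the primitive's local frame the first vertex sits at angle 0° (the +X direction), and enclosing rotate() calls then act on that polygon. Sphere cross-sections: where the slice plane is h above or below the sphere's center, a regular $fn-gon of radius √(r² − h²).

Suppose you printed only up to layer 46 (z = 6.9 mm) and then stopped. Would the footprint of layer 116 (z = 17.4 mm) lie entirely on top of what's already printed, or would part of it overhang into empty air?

Compare the two slices. At z = 6.9: the r=8.5 sphere contributes a regular 6-gon of circumradius √(8.5²−1.6²) = 8.348 (area = (6/2)·8.348²·sin(360°/6) = 181.06 mm²); the cylinder at (16, -1.5) does not reach this height (z outside [15.5, 22]); Taking the union: only the r=8.5 sphere is present, so the union is just that shape — area = 181.06 mm²; (rotated 50° about Z; rotation is an isometry so areas/perimeters/island counts are preserved). At z = 17.4: the sphere is not intersected at this z (|z−center|=8.900 > r=8.5); the cylinder at (16, -1.5): section is a regular 6-gon, circumradius r=12 (area = (6/2)·12.000²·sin(360°/6) = 374.12 mm²); Merging all regions: only the r=12 cylinder at (16, -1.5) is present, so the union is just that shape — area = 374.12 mm²; (rotated 50° about Z; rotation is an isometry so areas/perimeters/island counts are preserved). Checking containment: at z = 17.4 the cross-section extends beyond the z = 6.9 cross-section by about 358.40 mm².

part overhangs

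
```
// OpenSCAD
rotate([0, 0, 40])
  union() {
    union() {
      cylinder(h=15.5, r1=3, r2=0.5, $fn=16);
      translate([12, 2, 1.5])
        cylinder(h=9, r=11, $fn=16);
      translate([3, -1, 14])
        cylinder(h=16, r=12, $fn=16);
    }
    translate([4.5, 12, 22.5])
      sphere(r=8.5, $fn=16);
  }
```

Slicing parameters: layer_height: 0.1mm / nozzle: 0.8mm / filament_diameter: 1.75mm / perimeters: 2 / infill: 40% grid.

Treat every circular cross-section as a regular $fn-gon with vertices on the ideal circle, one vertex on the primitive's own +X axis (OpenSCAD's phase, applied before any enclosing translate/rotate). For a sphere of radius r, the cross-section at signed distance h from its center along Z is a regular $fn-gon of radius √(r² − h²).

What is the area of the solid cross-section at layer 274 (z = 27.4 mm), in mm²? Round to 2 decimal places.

At z = 27.4 mm: the cone does not reach this height (z outside [0, 15.5]); the cylinder at (12, 2) is absent (z outside [1.5, 10.5]); the r=12 cylinder at (3, -1) gives a regular 16-gon of circumradius 12 (constant along its height) (area = (16/2)·12.000²·sin(360°/16) = 440.85 mm²); Combining (union): only the r=12 cylinder at (3, -1) is present, so the union is just that shape — area = 440.85 mm²; the r=8.5 sphere at (4.5, 12) slices to a regular 16-gon of circumradius 6.946 (√(r²−h²) with h=4.9 from center) (area = (16/2)·6.946²·sin(360°/16) = 147.69 mm²); Merging all regions: the regions partially overlap — summed areas 588.54 mm² minus the doubly-counted overlap 48.88 mm² gives 539.66 mm² — area = 539.66 mm²; (whole slice rotated 40° about Z — lengths, areas and connectivity unchanged). Overall, the cross-section is a single solid region. Net area = 539.66 mm².

539.66 mm²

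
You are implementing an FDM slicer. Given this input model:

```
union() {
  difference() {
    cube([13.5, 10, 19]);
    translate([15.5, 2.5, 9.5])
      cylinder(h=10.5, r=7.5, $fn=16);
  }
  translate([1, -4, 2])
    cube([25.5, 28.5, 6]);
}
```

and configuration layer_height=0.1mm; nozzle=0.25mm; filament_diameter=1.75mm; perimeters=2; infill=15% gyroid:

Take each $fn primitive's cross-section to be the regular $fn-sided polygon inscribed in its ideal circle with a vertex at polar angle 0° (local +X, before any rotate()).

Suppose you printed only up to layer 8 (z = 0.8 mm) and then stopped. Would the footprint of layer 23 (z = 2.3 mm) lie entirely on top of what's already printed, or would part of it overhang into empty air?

Compare the two slices. At z = 0.8: the 13.5×10 cube contributes its full rectangle (area 135.00 mm²); the cylinder at (15.5, 2.5) is not intersected at this z (z outside [9.5, 20]); After the difference (first − rest): none of the subtracted shapes is present at this height, so the 13.5×10 cube is unchanged — area = 135.00 mm²; the cube at (1, -4) is not intersected at this z (z outside [2, 8]); Merging all regions: only the result so far is present, so the union is just that shape — area = 135.00 mm². At z = 2.3: the cube (footprint 13.5×10) is included at this height (area 135.00 mm²); the cylinder at (15.5, 2.5) is not intersected at this z (z outside [9.5, 20]); Taking the first minus the rest: none of the subtracted shapes is present at this height, so the 13.5×10 cube is unchanged — area = 135.00 mm²; the cube at (1, -4) (footprint 25.5×28.5) is included at this height (area 726.75 mm²); Combining (union): the regions partially overlap — summed areas 861.75 mm² minus the doubly-counted overlap 125.00 mm² gives 736.75 mm² — area = 736.75 mm². Checking containment: at z = 2.3 the cross-section extends beyond the z = 0.8 cross-section by about 601.75 mm².

part overhangs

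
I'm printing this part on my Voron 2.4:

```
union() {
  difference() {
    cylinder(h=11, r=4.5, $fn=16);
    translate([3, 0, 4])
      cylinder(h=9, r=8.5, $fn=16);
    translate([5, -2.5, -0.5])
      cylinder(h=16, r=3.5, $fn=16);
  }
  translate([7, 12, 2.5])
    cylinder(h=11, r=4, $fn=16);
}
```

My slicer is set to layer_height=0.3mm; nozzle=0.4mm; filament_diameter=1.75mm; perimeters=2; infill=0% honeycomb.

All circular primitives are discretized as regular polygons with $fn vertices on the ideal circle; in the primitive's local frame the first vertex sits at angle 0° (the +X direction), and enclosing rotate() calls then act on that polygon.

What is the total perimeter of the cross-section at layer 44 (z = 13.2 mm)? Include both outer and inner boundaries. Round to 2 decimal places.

At z = 13.2 mm: the cylinder does not reach this height (z outside [0, 11]); the cylinder at (3, 0) is not intersected at this z (z outside [4, 13]); the r=3.5 cylinder at (5, -2.5) contributes a regular 16-gon of circumradius 3.5 (perimeter = 2·16·3.500·sin(180°/16) = 21.85 mm); Taking the first minus the rest: the first operand is absent here, so nothing remains; the cylinder at (7, 12): section is a regular 16-gon, circumradius r=4 (perimeter = 2·16·4.000·sin(180°/16) = 24.97 mm); Merging all regions: only the r=4 cylinder at (7, 12) is present, so the union is just that shape — boundary = 24.97 mm. Overall, the cross-section is a single solid region. Total boundary length (outer) = 24.97 mm.

24.97 mm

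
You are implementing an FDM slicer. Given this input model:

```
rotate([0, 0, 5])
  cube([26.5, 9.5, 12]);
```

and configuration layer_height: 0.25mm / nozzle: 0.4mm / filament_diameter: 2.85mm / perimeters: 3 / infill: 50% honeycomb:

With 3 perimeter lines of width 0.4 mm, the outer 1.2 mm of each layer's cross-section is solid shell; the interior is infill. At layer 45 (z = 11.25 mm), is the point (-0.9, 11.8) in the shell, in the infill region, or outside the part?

At z = 11.25 mm: the cube is present — its section is the full 26.5×9.5 rectangle; (rotated 5° about Z; rotation is an isometry so areas/perimeters/island counts are preserved). Overall, the cross-section is a single solid region. Undo the 5° rotation: the query point maps to (0.132, 11.834) in the un-rotated model frame. The nearest boundary edge runs (26.50, 9.50)→(0.00, 9.50); distance from the point to it = 2.33 mm. The point is not inside any of the regions above, so it lies outside the cross-section (2.33 mm from the nearest boundary).

outside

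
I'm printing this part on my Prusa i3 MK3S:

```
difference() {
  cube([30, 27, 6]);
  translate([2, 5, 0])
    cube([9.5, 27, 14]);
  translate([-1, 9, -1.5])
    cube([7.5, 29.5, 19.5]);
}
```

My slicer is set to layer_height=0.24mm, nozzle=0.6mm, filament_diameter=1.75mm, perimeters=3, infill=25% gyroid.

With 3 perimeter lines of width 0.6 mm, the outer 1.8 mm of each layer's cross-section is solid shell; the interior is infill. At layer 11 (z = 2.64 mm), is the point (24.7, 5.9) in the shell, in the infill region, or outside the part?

At z = 2.64 mm: the 30×27 cube contributes its full rectangle; the cube at (2, 5) is present — its section is the full 9.5×27 rectangle; the 7.5×29.5 cube at (-1, 9) contributes its full rectangle; Subtracting the remaining from the first: starting from the 30×27 cube, the 9.5×27 cube at (2, 5) partially overlaps it — only the 209.00 mm² overlap (of its 256.50 mm²) is removed, clipping the outline; the 7.5×29.5 cube at (-1, 9) partially overlaps it — only the 36.00 mm² overlap (of its 221.25 mm²) is removed, clipping the outline — 1 connected region. Overall, the cross-section is a single solid region. The nearest boundary edge runs (30.00, 27.00)→(30.00, 0.00); distance from the point to it = 5.30 mm. The point is inside the cross-section and 5.30 mm from the nearest boundary — more than the 1.8 mm shell width (3 × 0.6), so it's in the infill interior.

infill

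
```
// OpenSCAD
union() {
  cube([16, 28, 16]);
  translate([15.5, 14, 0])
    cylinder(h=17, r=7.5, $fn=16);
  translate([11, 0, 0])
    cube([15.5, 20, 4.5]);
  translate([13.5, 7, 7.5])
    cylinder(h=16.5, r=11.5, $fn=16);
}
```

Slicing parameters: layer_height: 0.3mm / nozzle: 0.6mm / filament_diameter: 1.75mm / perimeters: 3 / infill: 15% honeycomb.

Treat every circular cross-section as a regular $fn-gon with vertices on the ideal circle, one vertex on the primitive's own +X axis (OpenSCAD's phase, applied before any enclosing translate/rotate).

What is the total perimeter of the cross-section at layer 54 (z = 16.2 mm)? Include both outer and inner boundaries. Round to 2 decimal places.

76.40 mm

At z = 16.2 mm: the cube is absent (z outside [0, 16]); the r=7.5 cylinder at (15.5, 14) contributes a regular 16-gon of circumradius 7.5 (perimeter = 2·16·7.500·sin(180°/16) = 46.82 mm); the cube at (11, 0) does not reach this height (z outside [0, 4.5]); the cylinder at (13.5, 7): section is a regular 16-gon, circumradius r=11.5 (perimeter = 2·16·11.500·sin(180°/16) = 71.79 mm); Taking the union: the regions partially overlap (shared area 133.49 mm²), so the edge portions inside another operand are dropped and the merged outline is re-measured after clipping — boundary = 76.40 mm. Overall, the cross-section is a single solid region. Total boundary length (outer) = 76.40 mm.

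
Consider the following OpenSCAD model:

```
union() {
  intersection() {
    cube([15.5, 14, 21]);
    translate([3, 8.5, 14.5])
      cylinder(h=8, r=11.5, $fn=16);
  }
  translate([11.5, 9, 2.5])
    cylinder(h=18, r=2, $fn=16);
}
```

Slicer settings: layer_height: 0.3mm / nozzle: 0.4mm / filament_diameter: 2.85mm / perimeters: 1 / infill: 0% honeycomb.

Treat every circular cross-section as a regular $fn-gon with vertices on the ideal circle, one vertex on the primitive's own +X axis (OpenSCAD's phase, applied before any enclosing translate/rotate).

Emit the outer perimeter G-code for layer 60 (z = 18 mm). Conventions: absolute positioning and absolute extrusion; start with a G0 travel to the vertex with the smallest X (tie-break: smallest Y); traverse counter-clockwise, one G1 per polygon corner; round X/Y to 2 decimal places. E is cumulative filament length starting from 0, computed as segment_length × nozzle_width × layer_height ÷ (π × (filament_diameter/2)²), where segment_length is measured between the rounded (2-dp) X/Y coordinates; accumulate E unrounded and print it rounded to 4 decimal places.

At z = 18 mm: the 15.5×14 cube contributes its full rectangle; the r=11.5 cylinder at (3, 8.5) gives a regular 16-gon of circumradius 11.5 (constant along its height); After intersecting: the r=11.5 cylinder at (3, 8.5) partially overlaps the 15.5×14 cube; clipping to the common part keeps 188.52 mm² — 1 connected region; the cylinder at (11.5, 9): section is a regular 16-gon, circumradius r=2; Taking the union: the r=2 cylinder at (11.5, 9) lies entirely inside the result so far, so the union is just the result so far — 1 connected region. The outline is a single polygon with 8 vertices. Extrusion per mm of travel: 0.4 × 0.3 / (π × 1.425²) = 0.018811. Accumulating E over each segment gives final E = 0.9953.

G0 X0.00 Y0.00 Z18.00
G1 X10.58 Y0.00 E0.1990
G1 X11.13 Y0.37 E0.2115
G1 X13.62 Y4.10 E0.2958
G1 X14.50 Y8.50 E0.3803
G1 X13.62 Y12.90 E0.4647
G1 X12.89 Y14.00 E0.4895
G1 X0.00 Y14.00 E0.7320
G1 X0.00 Y0.00 E0.9953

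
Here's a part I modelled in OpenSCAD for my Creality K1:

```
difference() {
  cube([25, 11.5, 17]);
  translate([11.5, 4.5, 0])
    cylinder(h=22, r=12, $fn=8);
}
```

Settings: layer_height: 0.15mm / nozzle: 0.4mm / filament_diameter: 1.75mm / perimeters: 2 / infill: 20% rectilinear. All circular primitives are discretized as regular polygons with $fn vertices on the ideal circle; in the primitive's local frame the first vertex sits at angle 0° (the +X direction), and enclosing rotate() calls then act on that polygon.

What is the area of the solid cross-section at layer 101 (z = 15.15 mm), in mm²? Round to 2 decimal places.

40.79 mm²

At z = 15.15 mm: the cube (footprint 25×11.5) is included at this height (area 287.50 mm²); the r=12 cylinder at (11.5, 4.5) gives a regular 8-gon of circumradius 12 (constant along its height) (area = (8/2)·12.000²·sin(360°/8) = 407.29 mm²); Subtracting the remaining from the first: starting from the 25×11.5 cube (287.50 mm²), the r=12 cylinder at (11.5, 4.5) partially overlaps it — only the 246.71 mm² overlap (of its 407.29 mm²) is removed, clipping the outline — area = 40.79 mm². Overall, the cross-section has 3 separate islands. Net area = 40.79 mm².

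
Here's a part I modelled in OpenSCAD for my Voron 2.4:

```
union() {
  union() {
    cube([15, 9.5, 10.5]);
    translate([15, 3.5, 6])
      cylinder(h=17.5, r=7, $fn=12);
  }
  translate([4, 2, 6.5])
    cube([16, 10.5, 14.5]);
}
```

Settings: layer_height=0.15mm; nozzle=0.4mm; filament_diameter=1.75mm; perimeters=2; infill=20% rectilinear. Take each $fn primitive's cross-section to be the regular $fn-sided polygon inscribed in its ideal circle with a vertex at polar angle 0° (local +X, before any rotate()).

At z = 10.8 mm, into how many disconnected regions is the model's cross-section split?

At z = 10.8 mm: the cube is not intersected at this z (z outside [0, 10.5]); the cylinder at (15, 3.5): section is a regular 12-gon, circumradius r=7; Taking the union: only the r=7 cylinder at (15, 3.5) is present, so the union is just that shape — 1 connected region; the cube at (4, 2) is present — its section is the full 16×10.5 rectangle; Combining (union): the regions partially overlap (shared area 85.28 mm²), so overlapping operands fuse into one piece — 1 connected region. The result has 1 disconnected region.

1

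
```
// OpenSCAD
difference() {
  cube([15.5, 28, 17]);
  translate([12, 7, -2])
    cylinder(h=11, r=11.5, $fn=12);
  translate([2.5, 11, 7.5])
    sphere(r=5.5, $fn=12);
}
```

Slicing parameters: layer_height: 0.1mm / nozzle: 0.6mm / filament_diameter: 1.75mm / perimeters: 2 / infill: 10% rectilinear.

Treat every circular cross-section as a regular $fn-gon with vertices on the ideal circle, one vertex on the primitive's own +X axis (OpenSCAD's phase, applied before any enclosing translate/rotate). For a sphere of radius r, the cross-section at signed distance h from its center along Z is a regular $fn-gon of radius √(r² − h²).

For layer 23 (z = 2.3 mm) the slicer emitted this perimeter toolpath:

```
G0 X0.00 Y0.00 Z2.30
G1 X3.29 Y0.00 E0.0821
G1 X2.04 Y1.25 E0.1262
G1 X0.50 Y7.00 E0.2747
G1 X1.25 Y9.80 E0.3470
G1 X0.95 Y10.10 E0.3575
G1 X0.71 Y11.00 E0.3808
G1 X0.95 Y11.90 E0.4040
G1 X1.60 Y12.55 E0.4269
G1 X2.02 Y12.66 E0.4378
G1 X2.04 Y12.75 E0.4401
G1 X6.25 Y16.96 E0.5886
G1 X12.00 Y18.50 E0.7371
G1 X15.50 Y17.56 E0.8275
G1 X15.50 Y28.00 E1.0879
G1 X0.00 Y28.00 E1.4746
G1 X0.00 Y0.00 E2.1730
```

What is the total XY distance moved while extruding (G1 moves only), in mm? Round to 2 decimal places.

87.11 mm

Sum the Euclidean lengths of each G1 segment: total = 87.11 mm.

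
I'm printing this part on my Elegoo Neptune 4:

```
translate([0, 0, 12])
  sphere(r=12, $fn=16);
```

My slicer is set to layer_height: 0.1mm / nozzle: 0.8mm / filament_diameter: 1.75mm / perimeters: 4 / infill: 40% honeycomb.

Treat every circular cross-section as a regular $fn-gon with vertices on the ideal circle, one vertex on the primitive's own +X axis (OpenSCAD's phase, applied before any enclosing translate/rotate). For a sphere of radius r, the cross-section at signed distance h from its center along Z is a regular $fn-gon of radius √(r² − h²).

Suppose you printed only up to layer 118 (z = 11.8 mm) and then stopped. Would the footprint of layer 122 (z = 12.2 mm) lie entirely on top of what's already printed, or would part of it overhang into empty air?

Compare the two slices. At z = 11.8: the sphere: section is a regular 16-gon, circumradius = √(r²−h²) = √(12²−0.2²) = 11.998 (area = (16/2)·11.998²·sin(360°/16) = 440.73 mm²). At z = 12.2: the sphere: section is a regular 16-gon, circumradius = √(r²−h²) = √(12²−0.2²) = 11.998 (area = (16/2)·11.998²·sin(360°/16) = 440.73 mm²). Checking containment: the cross-section at z = 12.2 is a subset of the cross-section at z = 11.8.

entirely on top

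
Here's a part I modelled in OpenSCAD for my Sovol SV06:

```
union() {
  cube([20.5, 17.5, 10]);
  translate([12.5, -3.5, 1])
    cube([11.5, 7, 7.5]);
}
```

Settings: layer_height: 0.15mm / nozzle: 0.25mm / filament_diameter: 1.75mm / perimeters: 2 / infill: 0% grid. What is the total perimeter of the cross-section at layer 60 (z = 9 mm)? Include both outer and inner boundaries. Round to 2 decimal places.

At z = 9 mm: the cube (footprint 20.5×17.5) is included at this height (perimeter 76.00 mm); the cube at (12.5, -3.5) is absent (z outside [1, 8.5]); Combining (union): only the 20.5×17.5 cube is present, so the union is just that shape — boundary = 76.00 mm. Overall, the cross-section is a single solid region. Total boundary length (outer) = 76.00 mm.

76.00 mm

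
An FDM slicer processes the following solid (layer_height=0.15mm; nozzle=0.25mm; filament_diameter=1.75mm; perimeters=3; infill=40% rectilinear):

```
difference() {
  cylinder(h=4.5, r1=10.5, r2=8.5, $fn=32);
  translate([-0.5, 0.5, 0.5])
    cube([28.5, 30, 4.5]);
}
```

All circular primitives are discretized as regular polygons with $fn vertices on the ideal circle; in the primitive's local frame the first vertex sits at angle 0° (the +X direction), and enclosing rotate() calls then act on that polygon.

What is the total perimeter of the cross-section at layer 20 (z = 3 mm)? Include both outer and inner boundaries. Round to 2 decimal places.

61.36 mm

At z = 3 mm: the cone: at t=0.667 of its height the radius interpolates to r₁+(r₂−r₁)t = 9.167, giving a regular 32-gon of that circumradius (perimeter = 2·32·9.167·sin(180°/32) = 57.50 mm); the 28.5×30 cube at (-0.5, 0.5) contributes its full rectangle (perimeter 117.00 mm); Taking the first minus the rest: starting from the cone, the 28.5×30 cube at (-0.5, 0.5) partially overlaps it — only the 65.32 mm² overlap (of its 855.00 mm²) is removed, clipping the outline — boundary = 61.36 mm. Overall, the cross-section is a single solid region. Total boundary length (outer) = 61.36 mm.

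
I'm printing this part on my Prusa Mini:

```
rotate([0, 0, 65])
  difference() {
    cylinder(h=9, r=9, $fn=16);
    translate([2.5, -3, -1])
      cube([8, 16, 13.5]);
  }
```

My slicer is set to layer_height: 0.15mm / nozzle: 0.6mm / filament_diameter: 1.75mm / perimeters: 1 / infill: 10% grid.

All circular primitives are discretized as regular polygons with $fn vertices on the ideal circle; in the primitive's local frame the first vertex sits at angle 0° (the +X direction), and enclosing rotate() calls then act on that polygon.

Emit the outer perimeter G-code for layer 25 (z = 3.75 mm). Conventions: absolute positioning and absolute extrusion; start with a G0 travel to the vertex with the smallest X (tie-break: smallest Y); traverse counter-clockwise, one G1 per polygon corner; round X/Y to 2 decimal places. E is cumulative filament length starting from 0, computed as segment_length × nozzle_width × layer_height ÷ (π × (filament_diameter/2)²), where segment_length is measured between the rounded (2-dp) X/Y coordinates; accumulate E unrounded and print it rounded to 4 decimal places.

At z = 3.75 mm: the r=9 cylinder gives a regular 16-gon of circumradius 9 (constant along its height); the 8×16 cube at (2.5, -3) contributes its full rectangle; Taking the first minus the rest: starting from the r=9 cylinder, the 8×16 cube at (2.5, -3) partially overlaps it — only the 58.72 mm² overlap (of its 128.00 mm²) is removed, clipping the outline — 1 connected region; (rotated 65° about Z; rotation is an isometry so areas/perimeters/island counts are preserved). The outline is a single polygon with 15 vertices. Extrusion per mm of travel: 0.6 × 0.15 / (π × 0.875²) = 0.037418. Accumulating E over each segment gives final E = 2.2094.

G0 X-8.99 Y0.39 Z3.75
G1 X-8.46 Y-3.08 E0.1313
G1 X-6.64 Y-6.08 E0.2626
G1 X-3.80 Y-8.16 E0.3944
G1 X-0.39 Y-8.99 E0.5257
G1 X3.08 Y-8.46 E0.6570
G1 X6.08 Y-6.64 E0.7883
G1 X8.16 Y-3.80 E0.9200
G1 X8.99 Y-0.39 E1.0514
G1 X8.46 Y3.08 E1.1827
G1 X6.64 Y6.08 E1.3140
G1 X6.27 Y6.35 E1.3311
G1 X3.78 Y1.00 E1.5519
G1 X-6.65 Y5.86 E1.9825
G1 X-8.16 Y3.80 E2.0781
G1 X-8.99 Y0.39 E2.2094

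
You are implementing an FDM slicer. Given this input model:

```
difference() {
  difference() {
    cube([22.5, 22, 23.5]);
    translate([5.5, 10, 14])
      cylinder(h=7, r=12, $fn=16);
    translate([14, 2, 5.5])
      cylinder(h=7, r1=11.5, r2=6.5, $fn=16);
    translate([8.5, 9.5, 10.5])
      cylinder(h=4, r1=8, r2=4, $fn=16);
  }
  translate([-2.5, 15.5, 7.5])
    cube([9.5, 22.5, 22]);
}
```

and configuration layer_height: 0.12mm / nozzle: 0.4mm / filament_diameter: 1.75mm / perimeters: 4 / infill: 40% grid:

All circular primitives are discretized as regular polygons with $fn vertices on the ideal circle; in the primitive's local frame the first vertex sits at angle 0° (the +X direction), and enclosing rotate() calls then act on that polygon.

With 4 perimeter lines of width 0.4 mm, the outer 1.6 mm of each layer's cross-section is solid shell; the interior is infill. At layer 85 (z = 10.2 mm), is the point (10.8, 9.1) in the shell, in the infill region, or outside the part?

At z = 10.2 mm: the cube (footprint 22.5×22) is included at this height; the cylinder at (5.5, 10) is not intersected at this z (z outside [14, 21]); the cone at (14, 2) (r1=11.5→r2=6.5) has section circumradius 8.143 here — a regular 16-gon; the cone at (8.5, 9.5) is absent (z outside [10.5, 14.5]); After the difference (first − rest): starting from the 22.5×22 cube, the cone at (14, 2) partially overlaps it — only the 133.27 mm² overlap (of its 202.99 mm²) is removed, clipping the outline — 1 connected region; the 9.5×22.5 cube at (-2.5, 15.5) contributes its full rectangle; Taking the first minus the rest: starting from the result so far, the 9.5×22.5 cube at (-2.5, 15.5) partially overlaps it — only the 45.50 mm² overlap (of its 213.75 mm²) is removed, clipping the outline — 1 connected region. Overall, the cross-section is a single solid region. The nearest boundary edge runs (10.88, 9.52)→(8.24, 7.76); distance from the point to it = 0.31 mm. The point is not inside any of the regions above, so it lies outside the cross-section (0.31 mm from the nearest boundary).

outside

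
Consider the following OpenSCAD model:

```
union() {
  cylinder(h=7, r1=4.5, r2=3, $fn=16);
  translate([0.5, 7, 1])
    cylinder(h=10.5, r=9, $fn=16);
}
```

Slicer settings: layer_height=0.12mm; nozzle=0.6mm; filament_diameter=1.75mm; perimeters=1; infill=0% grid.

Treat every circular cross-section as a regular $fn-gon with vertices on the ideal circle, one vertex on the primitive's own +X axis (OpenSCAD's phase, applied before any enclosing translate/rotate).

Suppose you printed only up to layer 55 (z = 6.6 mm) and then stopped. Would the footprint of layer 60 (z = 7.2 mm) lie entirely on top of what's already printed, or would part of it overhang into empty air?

Compare the two slices. At z = 6.6: the cone (r1=4.5→r2=3) has section circumradius 3.086 here — a regular 16-gon (area = (16/2)·3.086²·sin(360°/16) = 29.15 mm²); the r=9 cylinder at (0.5, 7) contributes a regular 16-gon of circumradius 9 (area = (16/2)·9.000²·sin(360°/16) = 247.98 mm²); Combining (union): the regions partially overlap — summed areas 277.13 mm² minus the doubly-counted overlap 24.53 mm² gives 252.60 mm² — area = 252.60 mm². At z = 7.2: the cone is absent (z outside [0, 7]); the cylinder at (0.5, 7): section is a regular 16-gon, circumradius r=9 (area = (16/2)·9.000²·sin(360°/16) = 247.98 mm²); Taking the union: only the r=9 cylinder at (0.5, 7) is present, so the union is just that shape — area = 247.98 mm². Checking containment: the cross-section at z = 7.2 is a subset of the cross-section at z = 6.6.

entirely on top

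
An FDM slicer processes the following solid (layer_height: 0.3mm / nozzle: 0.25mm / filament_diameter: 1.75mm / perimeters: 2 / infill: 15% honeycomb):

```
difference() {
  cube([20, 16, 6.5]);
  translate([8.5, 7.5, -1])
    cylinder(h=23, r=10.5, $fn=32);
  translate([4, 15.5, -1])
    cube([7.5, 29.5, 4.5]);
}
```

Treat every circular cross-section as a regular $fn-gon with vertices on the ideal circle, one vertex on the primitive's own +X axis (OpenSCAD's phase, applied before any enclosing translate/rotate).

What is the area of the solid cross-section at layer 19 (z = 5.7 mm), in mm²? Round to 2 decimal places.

At z = 5.7 mm: the cube is present — its section is the full 20×16 rectangle (area 320.00 mm²); the r=10.5 cylinder at (8.5, 7.5) gives a regular 32-gon of circumradius 10.5 (constant along its height) (area = (32/2)·10.500²·sin(360°/32) = 344.14 mm²); the cube at (4, 15.5) is absent (z outside [-1, 3.5]); Subtracting the remaining from the first: starting from the 20×16 cube (320.00 mm²), the r=10.5 cylinder at (8.5, 7.5) partially overlaps it — only the 281.64 mm² overlap (of its 344.14 mm²) is removed, clipping the outline — area = 38.36 mm². Overall, the cross-section has 3 separate islands. Net area = 38.36 mm².

38.36 mm²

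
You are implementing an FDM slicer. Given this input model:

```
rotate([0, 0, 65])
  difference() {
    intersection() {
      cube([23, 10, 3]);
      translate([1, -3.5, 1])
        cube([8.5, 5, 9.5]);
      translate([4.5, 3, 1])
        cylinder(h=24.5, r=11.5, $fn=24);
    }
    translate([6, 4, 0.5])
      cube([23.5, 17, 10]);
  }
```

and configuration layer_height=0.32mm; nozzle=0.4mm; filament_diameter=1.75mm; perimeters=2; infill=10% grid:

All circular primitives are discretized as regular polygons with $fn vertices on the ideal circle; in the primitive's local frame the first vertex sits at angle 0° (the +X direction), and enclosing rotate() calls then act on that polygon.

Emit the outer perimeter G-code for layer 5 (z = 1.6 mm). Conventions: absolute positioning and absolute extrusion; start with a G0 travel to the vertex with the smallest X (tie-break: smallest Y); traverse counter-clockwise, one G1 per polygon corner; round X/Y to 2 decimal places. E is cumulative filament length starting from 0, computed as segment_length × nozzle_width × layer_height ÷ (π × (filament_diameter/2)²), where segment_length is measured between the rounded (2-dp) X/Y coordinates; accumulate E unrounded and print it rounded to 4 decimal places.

G0 X-0.94 Y1.54 Z1.60
G1 X0.42 Y0.91 E0.0798
G1 X4.01 Y8.61 E0.5319
G1 X2.66 Y9.24 E0.6112
G1 X-0.94 Y1.54 E1.0635

At z = 1.6 mm: the 23×10 cube contributes its full rectangle; the 8.5×5 cube at (1, -3.5) contributes its full rectangle; the r=11.5 cylinder at (4.5, 3) contributes a regular 24-gon of circumradius 11.5; After intersecting: the 8.5×5 cube at (1, -3.5) partially overlaps the 23×10 cube; clipping to the common part keeps 12.75 mm²; the running intersection lies inside the r=11.5 cylinder at (4.5, 3), so it is kept whole — 1 connected region; the 23.5×17 cube at (6, 4) contributes its full rectangle; Subtracting the remaining from the first: starting from that combined region, the 23.5×17 cube at (6, 4) misses the remaining region (no effect) — 1 connected region; (rotated 65° about Z; rotation is an isometry so areas/perimeters/island counts are preserved). The outline is a single polygon with 4 vertices. Extrusion per mm of travel: 0.4 × 0.32 / (π × 0.875²) = 0.053216. Accumulating E over each segment gives final E = 1.0635.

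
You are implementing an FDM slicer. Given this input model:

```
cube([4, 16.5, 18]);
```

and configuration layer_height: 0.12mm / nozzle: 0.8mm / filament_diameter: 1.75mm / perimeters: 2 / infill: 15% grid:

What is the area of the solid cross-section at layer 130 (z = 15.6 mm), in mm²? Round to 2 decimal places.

66.00 mm²

At z = 15.6 mm: the cube is present — its section is the full 4×16.5 rectangle (area 66.00 mm²). Overall, the cross-section is a single solid region. Net area = 66.00 mm².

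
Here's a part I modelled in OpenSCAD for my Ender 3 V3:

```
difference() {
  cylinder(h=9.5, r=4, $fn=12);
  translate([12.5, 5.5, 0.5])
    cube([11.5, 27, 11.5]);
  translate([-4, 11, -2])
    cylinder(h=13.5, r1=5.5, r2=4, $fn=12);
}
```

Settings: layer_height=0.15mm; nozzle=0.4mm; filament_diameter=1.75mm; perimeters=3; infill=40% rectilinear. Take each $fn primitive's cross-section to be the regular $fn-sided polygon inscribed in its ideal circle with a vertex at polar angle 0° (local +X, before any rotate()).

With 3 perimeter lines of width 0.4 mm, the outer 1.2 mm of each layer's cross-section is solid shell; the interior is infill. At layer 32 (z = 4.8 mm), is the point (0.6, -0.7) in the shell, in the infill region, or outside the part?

At z = 4.8 mm: the r=4 cylinder contributes a regular 12-gon of circumradius 4; the cube at (12.5, 5.5) (footprint 11.5×27) is included at this height; the cone at (-4, 11) contributes a regular 12-gon of circumradius 4.744 (interpolated between r1=5.5 and r2=4 at t=0.504); After the difference (first − rest): starting from the r=4 cylinder, the 11.5×27 cube at (12.5, 5.5) misses the remaining region (no effect); the cone at (-4, 11) misses the remaining region (no effect) — 1 connected region. Overall, the cross-section is a single solid region. The nearest boundary edge runs (3.46, -2.00)→(2.00, -3.46); distance from the point to it = 2.94 mm. The point is inside the cross-section and 2.94 mm from the nearest boundary — more than the 1.2 mm shell width (3 × 0.4), so it's in the infill interior.

infill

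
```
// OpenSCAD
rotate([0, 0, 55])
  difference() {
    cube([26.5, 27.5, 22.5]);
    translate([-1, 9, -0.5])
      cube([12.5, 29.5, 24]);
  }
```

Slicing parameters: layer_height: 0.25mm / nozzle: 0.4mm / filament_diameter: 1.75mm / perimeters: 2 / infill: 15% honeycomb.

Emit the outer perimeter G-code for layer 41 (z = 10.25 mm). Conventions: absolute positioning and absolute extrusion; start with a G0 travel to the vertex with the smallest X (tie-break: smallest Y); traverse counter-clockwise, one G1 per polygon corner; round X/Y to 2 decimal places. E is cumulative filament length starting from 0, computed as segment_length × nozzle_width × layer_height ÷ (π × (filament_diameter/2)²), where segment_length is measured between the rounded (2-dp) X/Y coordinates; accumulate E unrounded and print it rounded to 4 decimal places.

At z = 10.25 mm: the cube (footprint 26.5×27.5) is included at this height; the 12.5×29.5 cube at (-1, 9) contributes its full rectangle; Taking the first minus the rest: starting from the 26.5×27.5 cube, the 12.5×29.5 cube at (-1, 9) partially overlaps it — only the 212.75 mm² overlap (of its 368.75 mm²) is removed, clipping the outline — 1 connected region; (rotated 55° about Z; rotation is an isometry so areas/perimeters/island counts are preserved). The outline is a single polygon with 6 vertices. Extrusion per mm of travel: 0.4 × 0.25 / (π × 0.875²) = 0.041575. Accumulating E over each segment gives final E = 4.4898.

G0 X-15.93 Y25.19 Z10.25
G1 X-0.78 Y14.58 E0.7690
G1 X-7.37 Y5.16 E1.2469
G1 X0.00 Y0.00 E1.6210
G1 X15.20 Y21.71 E2.7228
G1 X-7.33 Y37.48 E3.8662
G1 X-15.93 Y25.19 E4.4898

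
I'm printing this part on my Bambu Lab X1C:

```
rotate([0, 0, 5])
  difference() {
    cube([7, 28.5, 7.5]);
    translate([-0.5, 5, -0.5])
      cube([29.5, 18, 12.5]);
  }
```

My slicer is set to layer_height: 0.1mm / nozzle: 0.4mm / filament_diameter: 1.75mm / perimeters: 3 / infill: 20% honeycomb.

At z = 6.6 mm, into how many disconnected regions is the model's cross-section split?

2

At z = 6.6 mm: the 7×28.5 cube contributes its full rectangle; the cube at (-0.5, 5) (footprint 29.5×18) is included at this height; Subtracting the remaining from the first: starting from the 7×28.5 cube, the 29.5×18 cube at (-0.5, 5) partially overlaps it — only the 126.00 mm² overlap (of its 531.00 mm²) is removed, clipping the outline — 2 connected regions; (rotated 5° about Z; rotation is an isometry so areas/perimeters/island counts are preserved). The result has 2 disconnected regions.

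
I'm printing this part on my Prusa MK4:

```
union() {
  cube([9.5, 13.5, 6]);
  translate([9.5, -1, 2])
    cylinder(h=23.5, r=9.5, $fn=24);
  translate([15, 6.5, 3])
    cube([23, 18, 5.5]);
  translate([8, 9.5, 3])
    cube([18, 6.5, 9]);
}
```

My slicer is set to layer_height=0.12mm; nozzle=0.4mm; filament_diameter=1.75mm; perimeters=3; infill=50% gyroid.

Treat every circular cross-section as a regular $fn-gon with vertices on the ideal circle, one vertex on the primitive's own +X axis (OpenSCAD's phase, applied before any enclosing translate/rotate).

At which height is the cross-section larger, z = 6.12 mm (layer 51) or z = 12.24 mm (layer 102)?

Layer 51 (z = 6.12): the cube does not reach this height (z outside [0, 6]); the r=9.5 cylinder at (9.5, -1) contributes a regular 24-gon of circumradius 9.5 (area = (24/2)·9.500²·sin(360°/24) = 280.30 mm²); the 23×18 cube at (15, 6.5) contributes its full rectangle (area 414.00 mm²); the cube at (8, 9.5) is present — its section is the full 18×6.5 rectangle (area 117.00 mm²); Taking the union: the regions partially overlap — summed areas 811.30 mm² minus the doubly-counted overlap 71.52 mm² gives 739.79 mm² — area = 739.79 mm². So its area = 739.79 mm². Layer 102 (z = 12.24): the cube is not intersected at this z (z outside [0, 6]); the r=9.5 cylinder at (9.5, -1) contributes a regular 24-gon of circumradius 9.5 (area = (24/2)·9.500²·sin(360°/24) = 280.30 mm²); the cube at (15, 6.5) is not intersected at this z (z outside [3, 8.5]); the cube at (8, 9.5) is not intersected at this z (z outside [3, 12]); Taking the union: only the r=9.5 cylinder at (9.5, -1) is present, so the union is just that shape — area = 280.30 mm². So its area = 280.30 mm². Layer 51 is larger (739.79 vs 280.30 mm²).

layer 51 (z = 6.12 mm)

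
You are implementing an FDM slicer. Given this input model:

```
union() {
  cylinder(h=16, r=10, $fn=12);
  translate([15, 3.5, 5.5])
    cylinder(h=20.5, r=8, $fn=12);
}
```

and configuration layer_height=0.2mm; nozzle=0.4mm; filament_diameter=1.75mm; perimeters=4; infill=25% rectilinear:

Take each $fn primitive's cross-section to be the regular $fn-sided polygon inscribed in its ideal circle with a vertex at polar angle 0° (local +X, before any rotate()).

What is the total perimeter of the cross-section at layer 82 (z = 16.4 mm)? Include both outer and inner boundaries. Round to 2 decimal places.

At z = 16.4 mm: the cylinder is absent (z outside [0, 16]); the cylinder at (15, 3.5): section is a regular 12-gon, circumradius r=8 (perimeter = 2·12·8.000·sin(180°/12) = 49.69 mm); Merging all regions: only the r=8 cylinder at (15, 3.5) is present, so the union is just that shape — boundary = 49.69 mm. Overall, the cross-section is a single solid region. Total boundary length (outer) = 49.69 mm.

49.69 mm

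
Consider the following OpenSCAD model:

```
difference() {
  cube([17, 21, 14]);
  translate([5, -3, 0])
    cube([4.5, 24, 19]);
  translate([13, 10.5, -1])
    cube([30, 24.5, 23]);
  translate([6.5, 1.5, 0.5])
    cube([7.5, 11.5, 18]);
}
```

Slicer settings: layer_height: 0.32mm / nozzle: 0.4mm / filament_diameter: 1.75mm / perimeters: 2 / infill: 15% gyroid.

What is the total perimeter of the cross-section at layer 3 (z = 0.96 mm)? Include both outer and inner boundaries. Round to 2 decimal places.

At z = 0.96 mm: the 17×21 cube contributes its full rectangle (perimeter 76.00 mm); the cube at (5, -3) is present — its section is the full 4.5×24 rectangle (perimeter 57.00 mm); the 30×24.5 cube at (13, 10.5) contributes its full rectangle (perimeter 109.00 mm); the 7.5×11.5 cube at (6.5, 1.5) contributes its full rectangle (perimeter 38.00 mm); Subtracting the remaining from the first: starting from the 17×21 cube, the 4.5×24 cube at (5, -3) partially overlaps it — only the 94.50 mm² overlap (of its 108.00 mm²) is removed, clipping the outline; the 30×24.5 cube at (13, 10.5) partially overlaps it — only the 42.00 mm² overlap (of its 735.00 mm²) is removed, clipping the outline; the 7.5×11.5 cube at (6.5, 1.5) partially overlaps it — only the 49.25 mm² overlap (of its 86.25 mm²) is removed, clipping the outline — boundary = 111.00 mm. Overall, the cross-section has 3 separate islands. Total boundary length (outer) = 111.00 mm.

111.00 mm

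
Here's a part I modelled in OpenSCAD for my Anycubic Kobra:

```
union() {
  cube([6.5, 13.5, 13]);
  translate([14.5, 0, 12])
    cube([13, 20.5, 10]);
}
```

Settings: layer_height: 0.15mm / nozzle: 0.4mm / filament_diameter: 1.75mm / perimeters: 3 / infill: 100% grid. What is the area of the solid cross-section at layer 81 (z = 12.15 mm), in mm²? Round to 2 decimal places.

At z = 12.15 mm: the cube (footprint 6.5×13.5) is included at this height (area 87.75 mm²); the cube at (14.5, 0) is present — its section is the full 13×20.5 rectangle (area 266.50 mm²); Taking the union: the 2 present regions are separate (no shared area or edge), so areas and boundary lengths simply add and each stays a separate island — area = 354.25 mm². Overall, the cross-section has 2 separate islands. Net area = 354.25 mm².

354.25 mm²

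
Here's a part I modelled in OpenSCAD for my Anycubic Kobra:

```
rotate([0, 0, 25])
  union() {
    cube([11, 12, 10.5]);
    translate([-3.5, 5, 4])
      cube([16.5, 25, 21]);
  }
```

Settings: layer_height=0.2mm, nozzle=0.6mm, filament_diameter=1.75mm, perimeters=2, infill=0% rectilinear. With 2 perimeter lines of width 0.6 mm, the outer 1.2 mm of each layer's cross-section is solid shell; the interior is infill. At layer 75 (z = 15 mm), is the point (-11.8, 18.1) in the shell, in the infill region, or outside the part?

At z = 15 mm: the cube is not intersected at this z (z outside [0, 10.5]); the cube at (-3.5, 5) (footprint 16.5×25) is included at this height; Taking the union: only the 16.5×25 cube at (-3.5, 5) is present, so the union is just that shape — 1 connected region; (rotated 25° about Z; rotation is an isometry so areas/perimeters/island counts are preserved). Overall, the cross-section is a single solid region. Undo the 25° rotation: the query point maps to (-3.045, 21.391) in the un-rotated model frame. The nearest boundary edge runs (-3.50, 30.00)→(-3.50, 5.00); distance from the point to it = 0.45 mm. The point is inside the cross-section, 0.45 mm from the nearest boundary — within the 1.2 mm shell band (2 × 0.6).

shell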